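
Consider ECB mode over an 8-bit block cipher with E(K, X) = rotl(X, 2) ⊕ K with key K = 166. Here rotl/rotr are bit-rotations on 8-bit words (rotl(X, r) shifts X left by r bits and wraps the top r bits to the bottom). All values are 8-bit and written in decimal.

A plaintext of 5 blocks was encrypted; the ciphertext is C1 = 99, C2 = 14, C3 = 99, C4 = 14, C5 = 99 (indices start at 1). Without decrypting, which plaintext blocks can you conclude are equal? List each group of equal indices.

ECB encrypts each block independently with the same key, so equal ciphertext blocks imply equal plaintext blocks.
C1 = C3 = C5 = 99, so P1 = P3 = P5.
C2 = C4 = 14, so P2 = P4.

P1 = P3 = P5; P2 = P4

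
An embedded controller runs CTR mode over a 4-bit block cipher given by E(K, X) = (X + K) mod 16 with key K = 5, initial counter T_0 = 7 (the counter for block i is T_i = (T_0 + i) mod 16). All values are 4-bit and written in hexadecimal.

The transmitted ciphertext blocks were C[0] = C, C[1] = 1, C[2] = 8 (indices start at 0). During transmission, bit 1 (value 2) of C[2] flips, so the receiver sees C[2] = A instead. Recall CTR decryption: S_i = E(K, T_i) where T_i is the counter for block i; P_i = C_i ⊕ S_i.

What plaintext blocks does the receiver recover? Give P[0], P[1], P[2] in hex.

P[0] = 0, P[1] = C, P[2] = 4

Only C[2] changed, to A. In CTR, a change in C_i flips the same bit in P_i only; the keystream is unaffected. Decrypting the received ciphertext:
P[0]: T = 7, S = E(K, T) = C; C ⊕ C = 0.
P[1]: T = 8, S = E(K, T) = D; 1 ⊕ D = C.
P[2]: T = 9, S = E(K, T) = E; A ⊕ E = 4.
Blocks that differ from the original plaintext: P[2].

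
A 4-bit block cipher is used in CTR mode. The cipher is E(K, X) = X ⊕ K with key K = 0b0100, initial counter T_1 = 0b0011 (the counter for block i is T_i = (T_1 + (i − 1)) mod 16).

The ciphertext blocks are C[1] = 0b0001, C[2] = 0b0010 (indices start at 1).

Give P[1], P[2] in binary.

P[1] = 0b0110, P[2] = 0b0010

CTR decryption: S_i = E(K, T_i) where T_i is the counter for block i; P_i = C_i ⊕ S_i.
P[1]: T = 0b0011, S = E(K, T) = 0b0111; 0b0001 ⊕ 0b0111 = 0b0110.
P[2]: T = 0b0100, S = E(K, T) = 0b0000; 0b0010 ⊕ 0b0000 = 0b0010.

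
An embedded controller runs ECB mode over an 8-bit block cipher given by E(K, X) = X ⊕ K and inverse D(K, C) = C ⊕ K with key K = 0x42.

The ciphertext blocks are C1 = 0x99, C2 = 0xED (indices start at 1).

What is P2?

P2 = 0xAF

ECB decryption: P_i = D(K, C_i).
P2: D(K, 0xED) = 0xAF.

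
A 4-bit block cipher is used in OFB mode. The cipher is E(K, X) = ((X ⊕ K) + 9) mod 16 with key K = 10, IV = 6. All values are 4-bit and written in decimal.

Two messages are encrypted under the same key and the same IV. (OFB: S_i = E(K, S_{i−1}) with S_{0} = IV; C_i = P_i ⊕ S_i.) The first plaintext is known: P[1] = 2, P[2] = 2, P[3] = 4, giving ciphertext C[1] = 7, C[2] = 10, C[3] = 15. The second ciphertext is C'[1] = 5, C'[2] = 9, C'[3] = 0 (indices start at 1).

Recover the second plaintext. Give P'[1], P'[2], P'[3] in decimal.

P'[1] = 0, P'[2] = 1, P'[3] = 11

In OFB with a reused IV, both messages share the same keystream S_i, so C_i ⊕ C'_i = P_i ⊕ P'_i and thus P'_i = P_i ⊕ C_i ⊕ C'_i.
P'[1]: 2 ⊕ 7 ⊕ 5 = 0.
P'[2]: 2 ⊕ 10 ⊕ 9 = 1.
P'[3]: 4 ⊕ 15 ⊕ 0 = 11.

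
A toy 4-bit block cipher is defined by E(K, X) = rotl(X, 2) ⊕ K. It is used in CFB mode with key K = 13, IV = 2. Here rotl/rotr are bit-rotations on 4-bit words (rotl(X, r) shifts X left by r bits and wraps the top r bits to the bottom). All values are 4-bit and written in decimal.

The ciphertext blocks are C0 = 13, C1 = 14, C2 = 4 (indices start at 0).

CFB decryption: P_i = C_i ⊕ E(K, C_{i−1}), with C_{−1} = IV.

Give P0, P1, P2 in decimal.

P0 = 8, P1 = 4, P2 = 2

P0: E(K, 2) = 5; 13 ⊕ 5 = 8.
P1: E(K, 13) = 10; 14 ⊕ 10 = 4.
P2: E(K, 14) = 6; 4 ⊕ 6 = 2.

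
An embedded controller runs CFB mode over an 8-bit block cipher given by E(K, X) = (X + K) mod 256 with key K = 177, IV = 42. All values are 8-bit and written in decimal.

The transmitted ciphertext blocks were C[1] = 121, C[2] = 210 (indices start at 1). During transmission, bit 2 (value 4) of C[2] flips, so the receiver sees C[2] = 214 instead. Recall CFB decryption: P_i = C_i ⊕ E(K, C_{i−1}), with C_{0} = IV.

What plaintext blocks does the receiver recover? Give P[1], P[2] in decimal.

Only C[2] changed, to 214. In CFB, a change in C_i flips the same bit in P_i and garbles P_{i+1}. Decrypting the received ciphertext:
P[1]: E(K, 42) = 219; 121 ⊕ 219 = 162.
P[2]: E(K, 121) = 42; 214 ⊕ 42 = 252.
Blocks that differ from the original plaintext: P[2].

P[1] = 162, P[2] = 252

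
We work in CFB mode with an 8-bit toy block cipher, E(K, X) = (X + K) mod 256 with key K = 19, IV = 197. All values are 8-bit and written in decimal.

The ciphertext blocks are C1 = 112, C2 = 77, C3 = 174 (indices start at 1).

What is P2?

P2 = 206

CFB decryption: P_i = C_i ⊕ E(K, C_{i−1}), with C_{0} = IV.
P2: E(K, 112) = 131; 77 ⊕ 131 = 206.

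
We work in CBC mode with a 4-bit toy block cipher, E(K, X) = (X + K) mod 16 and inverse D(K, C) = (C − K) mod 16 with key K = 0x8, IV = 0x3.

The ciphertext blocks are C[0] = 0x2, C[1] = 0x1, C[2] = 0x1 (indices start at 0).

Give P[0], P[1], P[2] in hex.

P[0] = 0x9, P[1] = 0xB, P[2] = 0x8

CBC decryption: P_i = D(K, C_i) ⊕ C_{i−1}, with C_{−1} = IV.
P[0]: D(K, 0x2) = 0xA; 0xA ⊕ 0x3 = 0x9.
P[1]: D(K, 0x1) = 0x9; 0x9 ⊕ 0x2 = 0xB.
P[2]: D(K, 0x1) = 0x9; 0x9 ⊕ 0x1 = 0x8.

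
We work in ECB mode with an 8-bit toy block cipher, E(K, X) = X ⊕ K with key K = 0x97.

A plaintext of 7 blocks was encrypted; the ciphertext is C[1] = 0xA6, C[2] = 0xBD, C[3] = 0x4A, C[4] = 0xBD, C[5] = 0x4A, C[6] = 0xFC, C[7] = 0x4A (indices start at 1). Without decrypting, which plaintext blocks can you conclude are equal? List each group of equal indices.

P[2] = P[4]; P[3] = P[5] = P[7]

ECB encrypts each block independently with the same key, so equal ciphertext blocks imply equal plaintext blocks.
C[2] = C[4] = 0xBD, so P[2] = P[4].
C[3] = C[5] = C[7] = 0x4A, so P[3] = P[5] = P[7].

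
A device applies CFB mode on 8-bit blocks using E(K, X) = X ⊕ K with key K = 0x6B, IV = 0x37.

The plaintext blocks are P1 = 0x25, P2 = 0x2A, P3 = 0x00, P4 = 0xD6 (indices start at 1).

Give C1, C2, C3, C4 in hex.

C1 = 0x79, C2 = 0x38, C3 = 0x53, C4 = 0xEE

CFB encryption: C_i = P_i ⊕ E(K, C_{i−1}), with C_{0} = IV.
C1: E(K, 0x37) = 0x5C; 0x25 ⊕ 0x5C = 0x79.
C2: E(K, 0x79) = 0x12; 0x2A ⊕ 0x12 = 0x38.
C3: E(K, 0x38) = 0x53; 0x00 ⊕ 0x53 = 0x53.
C4: E(K, 0x53) = 0x38; 0xD6 ⊕ 0x38 = 0xEE.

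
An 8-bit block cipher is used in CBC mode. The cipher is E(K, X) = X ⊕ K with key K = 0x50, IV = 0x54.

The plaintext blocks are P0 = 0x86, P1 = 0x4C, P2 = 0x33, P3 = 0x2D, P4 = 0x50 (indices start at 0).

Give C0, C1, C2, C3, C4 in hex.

CBC encryption: C_i = E(K, P_i ⊕ C_{i−1}), with C_{−1} = IV.
C0: P0 ⊕ 0x54 = 0xD2; E(K, 0xD2) = 0x82.
C1: P1 ⊕ 0x82 = 0xCE; E(K, 0xCE) = 0x9E.
C2: P2 ⊕ 0x9E = 0xAD; E(K, 0xAD) = 0xFD.
C3: P3 ⊕ 0xFD = 0xD0; E(K, 0xD0) = 0x80.
C4: P4 ⊕ 0x80 = 0xD0; E(K, 0xD0) = 0x80.

C0 = 0x82, C1 = 0x9E, C2 = 0xFD, C3 = 0x80, C4 = 0x80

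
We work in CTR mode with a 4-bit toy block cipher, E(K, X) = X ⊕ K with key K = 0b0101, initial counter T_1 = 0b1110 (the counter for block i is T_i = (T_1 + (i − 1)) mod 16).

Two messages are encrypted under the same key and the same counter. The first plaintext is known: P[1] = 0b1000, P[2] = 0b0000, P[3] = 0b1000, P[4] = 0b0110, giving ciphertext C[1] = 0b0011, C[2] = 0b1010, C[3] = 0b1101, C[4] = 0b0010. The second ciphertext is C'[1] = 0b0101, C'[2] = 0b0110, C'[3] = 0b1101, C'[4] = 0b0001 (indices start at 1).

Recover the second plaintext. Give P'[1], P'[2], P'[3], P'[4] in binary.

P'[1] = 0b1110, P'[2] = 0b1100, P'[3] = 0b1000, P'[4] = 0b0101

In CTR with a reused counter, both messages share the same keystream S_i, so C_i ⊕ C'_i = P_i ⊕ P'_i and thus P'_i = P_i ⊕ C_i ⊕ C'_i.
P'[1]: 0b1000 ⊕ 0b0011 ⊕ 0b0101 = 0b1110.
P'[2]: 0b0000 ⊕ 0b1010 ⊕ 0b0110 = 0b1100.
P'[3]: 0b1000 ⊕ 0b1101 ⊕ 0b1101 = 0b1000.
P'[4]: 0b0110 ⊕ 0b0010 ⊕ 0b0001 = 0b0101.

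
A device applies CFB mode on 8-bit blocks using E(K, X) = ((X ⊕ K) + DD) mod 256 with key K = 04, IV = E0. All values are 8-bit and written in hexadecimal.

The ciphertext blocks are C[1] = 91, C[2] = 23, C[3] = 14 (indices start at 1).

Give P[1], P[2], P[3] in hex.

P[1] = 50, P[2] = 51, P[3] = 10

CFB decryption: P_i = C_i ⊕ E(K, C_{i−1}), with C_{0} = IV.
P[1]: E(K, E0) = C1; 91 ⊕ C1 = 50.
P[2]: E(K, 91) = 72; 23 ⊕ 72 = 51.
P[3]: E(K, 23) = 04; 14 ⊕ 04 = 10.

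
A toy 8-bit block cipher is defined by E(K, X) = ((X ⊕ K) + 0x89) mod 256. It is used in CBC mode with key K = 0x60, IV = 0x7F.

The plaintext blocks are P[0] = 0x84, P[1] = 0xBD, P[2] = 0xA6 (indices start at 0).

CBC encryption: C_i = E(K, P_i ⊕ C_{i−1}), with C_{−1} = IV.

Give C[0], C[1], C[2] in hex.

C[0] = 0x24, C[1] = 0x82, C[2] = 0xCD

C[0]: P[0] ⊕ 0x7F = 0xFB; E(K, 0xFB) = 0x24.
C[1]: P[1] ⊕ 0x24 = 0x99; E(K, 0x99) = 0x82.
C[2]: P[2] ⊕ 0x82 = 0x24; E(K, 0x24) = 0xCD.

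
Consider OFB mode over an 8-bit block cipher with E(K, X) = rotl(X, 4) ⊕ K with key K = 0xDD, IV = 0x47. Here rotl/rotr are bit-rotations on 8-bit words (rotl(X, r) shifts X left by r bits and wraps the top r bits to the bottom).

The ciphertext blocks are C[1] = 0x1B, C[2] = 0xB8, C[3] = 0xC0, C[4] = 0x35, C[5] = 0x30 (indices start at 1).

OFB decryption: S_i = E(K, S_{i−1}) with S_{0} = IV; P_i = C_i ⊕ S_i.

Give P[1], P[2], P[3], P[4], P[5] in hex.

P[1] = 0xB2, P[2] = 0xFF, P[3] = 0x69, P[4] = 0x72, P[5] = 0x99

P[1]: S = E(K, 0x47) = 0xA9; 0x1B ⊕ 0xA9 = 0xB2.
P[2]: S = E(K, 0xA9) = 0x47; 0xB8 ⊕ 0x47 = 0xFF.
P[3]: S = E(K, 0x47) = 0xA9; 0xC0 ⊕ 0xA9 = 0x69.
P[4]: S = E(K, 0xA9) = 0x47; 0x35 ⊕ 0x47 = 0x72.
P[5]: S = E(K, 0x47) = 0xA9; 0x30 ⊕ 0xA9 = 0x99.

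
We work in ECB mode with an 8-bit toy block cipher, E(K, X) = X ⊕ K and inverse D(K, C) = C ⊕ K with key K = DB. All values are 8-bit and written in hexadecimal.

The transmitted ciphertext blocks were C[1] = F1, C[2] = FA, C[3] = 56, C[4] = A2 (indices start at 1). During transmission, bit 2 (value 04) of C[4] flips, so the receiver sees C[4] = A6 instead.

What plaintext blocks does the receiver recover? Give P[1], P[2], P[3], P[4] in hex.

P[1] = 2A, P[2] = 21, P[3] = 8D, P[4] = 7D

ECB decryption: P_i = D(K, C_i).
Only C[4] changed, to A6. In ECB, a change in C_i affects only P_i. Decrypting the received ciphertext:
P[1]: D(K, F1) = 2A.
P[2]: D(K, FA) = 21.
P[3]: D(K, 56) = 8D.
P[4]: D(K, A6) = 7D.
Blocks that differ from the original plaintext: P[4].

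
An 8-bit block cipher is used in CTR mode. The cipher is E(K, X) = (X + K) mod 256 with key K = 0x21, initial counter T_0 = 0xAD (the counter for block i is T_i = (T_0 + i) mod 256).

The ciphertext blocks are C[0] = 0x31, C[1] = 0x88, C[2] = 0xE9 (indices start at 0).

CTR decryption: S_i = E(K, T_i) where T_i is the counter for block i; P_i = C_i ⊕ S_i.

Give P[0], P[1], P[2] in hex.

P[0]: T = 0xAD, S = E(K, T) = 0xCE; 0x31 ⊕ 0xCE = 0xFF.
P[1]: T = 0xAE, S = E(K, T) = 0xCF; 0x88 ⊕ 0xCF = 0x47.
P[2]: T = 0xAF, S = E(K, T) = 0xD0; 0xE9 ⊕ 0xD0 = 0x39.

P[0] = 0xFF, P[1] = 0x47, P[2] = 0x39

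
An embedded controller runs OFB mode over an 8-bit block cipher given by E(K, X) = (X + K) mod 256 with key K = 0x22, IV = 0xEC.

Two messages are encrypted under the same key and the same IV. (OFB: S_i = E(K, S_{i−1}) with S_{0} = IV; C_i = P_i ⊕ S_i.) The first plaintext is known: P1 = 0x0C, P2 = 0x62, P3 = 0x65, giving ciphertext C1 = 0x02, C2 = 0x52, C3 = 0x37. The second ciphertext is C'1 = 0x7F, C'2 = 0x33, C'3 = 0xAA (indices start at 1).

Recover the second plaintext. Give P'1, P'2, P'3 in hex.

P'1 = 0x71, P'2 = 0x03, P'3 = 0xF8

In OFB with a reused IV, both messages share the same keystream S_i, so C_i ⊕ C'_i = P_i ⊕ P'_i and thus P'_i = P_i ⊕ C_i ⊕ C'_i.
P'1: 0x0C ⊕ 0x02 ⊕ 0x7F = 0x71.
P'2: 0x62 ⊕ 0x52 ⊕ 0x33 = 0x03.
P'3: 0x65 ⊕ 0x37 ⊕ 0xAA = 0xF8.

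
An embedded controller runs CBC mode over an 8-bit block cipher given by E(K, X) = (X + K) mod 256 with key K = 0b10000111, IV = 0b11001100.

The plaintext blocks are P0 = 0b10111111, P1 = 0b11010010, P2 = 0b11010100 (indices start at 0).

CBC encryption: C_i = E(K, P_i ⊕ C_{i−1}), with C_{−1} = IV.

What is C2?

C0: P0 ⊕ 0b11001100 = 0b01110011; E(K, 0b01110011) = 0b11111010.
C1: P1 ⊕ 0b11111010 = 0b00101000; E(K, 0b00101000) = 0b10101111.
C2: P2 ⊕ 0b10101111 = 0b01111011; E(K, 0b01111011) = 0b00000010.

C2 = 0b00000010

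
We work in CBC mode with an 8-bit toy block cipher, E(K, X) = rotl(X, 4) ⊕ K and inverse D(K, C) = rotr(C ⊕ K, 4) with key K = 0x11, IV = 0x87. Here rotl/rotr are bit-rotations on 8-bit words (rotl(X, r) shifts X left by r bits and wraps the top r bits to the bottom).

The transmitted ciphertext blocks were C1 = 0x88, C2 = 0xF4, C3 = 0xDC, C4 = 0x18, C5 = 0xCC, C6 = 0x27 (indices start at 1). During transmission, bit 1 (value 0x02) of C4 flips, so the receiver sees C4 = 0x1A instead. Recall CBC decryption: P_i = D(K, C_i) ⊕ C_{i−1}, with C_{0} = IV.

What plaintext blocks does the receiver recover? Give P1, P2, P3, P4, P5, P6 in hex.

Only C4 changed, to 0x1A. In CBC, a change in C_i garbles P_i and flips the same bit in P_{i+1}. Decrypting the received ciphertext:
P1: D(K, 0x88) = 0x99; 0x99 ⊕ 0x87 = 0x1E.
P2: D(K, 0xF4) = 0x5E; 0x5E ⊕ 0x88 = 0xD6.
P3: D(K, 0xDC) = 0xDC; 0xDC ⊕ 0xF4 = 0x28.
P4: D(K, 0x1A) = 0xB0; 0xB0 ⊕ 0xDC = 0x6C.
P5: D(K, 0xCC) = 0xDD; 0xDD ⊕ 0x1A = 0xC7.
P6: D(K, 0x27) = 0x63; 0x63 ⊕ 0xCC = 0xAF.
Blocks that differ from the original plaintext: P4, P5.

P1 = 0x1E, P2 = 0xD6, P3 = 0x28, P4 = 0x6C, P5 = 0xC7, P6 = 0xAF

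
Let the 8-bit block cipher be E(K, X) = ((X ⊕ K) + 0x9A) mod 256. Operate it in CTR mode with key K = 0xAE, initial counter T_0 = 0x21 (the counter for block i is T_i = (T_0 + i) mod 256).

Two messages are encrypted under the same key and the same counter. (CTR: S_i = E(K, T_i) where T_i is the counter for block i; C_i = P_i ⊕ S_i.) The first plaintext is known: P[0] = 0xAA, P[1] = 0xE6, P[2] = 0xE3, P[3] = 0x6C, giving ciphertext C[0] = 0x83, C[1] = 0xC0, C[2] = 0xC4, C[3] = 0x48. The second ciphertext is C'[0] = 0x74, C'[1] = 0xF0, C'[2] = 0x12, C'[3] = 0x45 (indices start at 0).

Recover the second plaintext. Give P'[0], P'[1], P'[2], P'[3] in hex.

P'[0] = 0x5D, P'[1] = 0xD6, P'[2] = 0x35, P'[3] = 0x61

In CTR with a reused counter, both messages share the same keystream S_i, so C_i ⊕ C'_i = P_i ⊕ P'_i and thus P'_i = P_i ⊕ C_i ⊕ C'_i.
P'[0]: 0xAA ⊕ 0x83 ⊕ 0x74 = 0x5D.
P'[1]: 0xE6 ⊕ 0xC0 ⊕ 0xF0 = 0xD6.
P'[2]: 0xE3 ⊕ 0xC4 ⊕ 0x12 = 0x35.
P'[3]: 0x6C ⊕ 0x48 ⊕ 0x45 = 0x61.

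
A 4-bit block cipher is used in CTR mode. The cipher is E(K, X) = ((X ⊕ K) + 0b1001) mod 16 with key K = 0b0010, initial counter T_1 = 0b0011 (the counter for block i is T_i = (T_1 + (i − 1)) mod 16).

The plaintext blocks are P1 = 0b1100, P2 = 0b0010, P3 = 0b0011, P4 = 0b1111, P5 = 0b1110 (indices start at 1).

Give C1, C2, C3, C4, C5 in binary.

CTR encryption: S_i = E(K, T_i) where T_i is the counter for block i; C_i = P_i ⊕ S_i.
C1: T = 0b0011, S = E(K, T) = 0b1010; 0b1100 ⊕ 0b1010 = 0b0110.
C2: T = 0b0100, S = E(K, T) = 0b1111; 0b0010 ⊕ 0b1111 = 0b1101.
C3: T = 0b0101, S = E(K, T) = 0b0000; 0b0011 ⊕ 0b0000 = 0b0011.
C4: T = 0b0110, S = E(K, T) = 0b1101; 0b1111 ⊕ 0b1101 = 0b0010.
C5: T = 0b0111, S = E(K, T) = 0b1110; 0b1110 ⊕ 0b1110 = 0b0000.

C1 = 0b0110, C2 = 0b1101, C3 = 0b0011, C4 = 0b0010, C5 = 0b0000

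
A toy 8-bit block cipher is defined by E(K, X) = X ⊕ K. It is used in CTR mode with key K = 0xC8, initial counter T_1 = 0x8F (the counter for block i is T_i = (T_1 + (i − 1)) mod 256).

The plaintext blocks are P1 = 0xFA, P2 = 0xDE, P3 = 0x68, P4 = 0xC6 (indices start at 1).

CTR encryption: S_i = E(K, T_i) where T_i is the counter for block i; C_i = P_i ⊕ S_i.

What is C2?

C1: T = 0x8F, S = E(K, T) = 0x47; 0xFA ⊕ 0x47 = 0xBD.
C2: T = 0x90, S = E(K, T) = 0x58; 0xDE ⊕ 0x58 = 0x86.

C2 = 0x86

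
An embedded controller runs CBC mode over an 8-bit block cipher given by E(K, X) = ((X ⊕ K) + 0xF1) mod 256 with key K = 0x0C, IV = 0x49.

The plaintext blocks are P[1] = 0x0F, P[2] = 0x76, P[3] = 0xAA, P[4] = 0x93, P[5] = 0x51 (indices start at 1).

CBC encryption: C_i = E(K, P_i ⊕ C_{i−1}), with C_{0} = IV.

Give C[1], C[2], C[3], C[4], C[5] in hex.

C[1] = 0x3B, C[2] = 0x32, C[3] = 0x85, C[4] = 0x0B, C[5] = 0x47

C[1]: P[1] ⊕ 0x49 = 0x46; E(K, 0x46) = 0x3B.
C[2]: P[2] ⊕ 0x3B = 0x4D; E(K, 0x4D) = 0x32.
C[3]: P[3] ⊕ 0x32 = 0x98; E(K, 0x98) = 0x85.
C[4]: P[4] ⊕ 0x85 = 0x16; E(K, 0x16) = 0x0B.
C[5]: P[5] ⊕ 0x0B = 0x5A; E(K, 0x5A) = 0x47.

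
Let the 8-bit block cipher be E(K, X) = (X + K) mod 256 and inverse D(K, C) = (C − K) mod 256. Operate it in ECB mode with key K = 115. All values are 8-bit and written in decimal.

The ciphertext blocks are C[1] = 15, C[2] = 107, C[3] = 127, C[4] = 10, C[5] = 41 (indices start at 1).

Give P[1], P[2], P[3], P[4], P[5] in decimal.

ECB decryption: P_i = D(K, C_i).
P[1]: D(K, 15) = 156.
P[2]: D(K, 107) = 248.
P[3]: D(K, 127) = 12.
P[4]: D(K, 10) = 151.
P[5]: D(K, 41) = 182.

P[1] = 156, P[2] = 248, P[3] = 12, P[4] = 151, P[5] = 182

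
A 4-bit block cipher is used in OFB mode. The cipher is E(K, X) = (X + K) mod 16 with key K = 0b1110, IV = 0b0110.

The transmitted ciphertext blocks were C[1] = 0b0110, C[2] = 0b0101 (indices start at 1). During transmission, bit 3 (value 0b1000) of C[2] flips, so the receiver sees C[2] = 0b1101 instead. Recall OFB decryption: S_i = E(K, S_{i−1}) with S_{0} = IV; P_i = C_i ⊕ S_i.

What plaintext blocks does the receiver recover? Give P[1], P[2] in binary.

Only C[2] changed, to 0b1101. In OFB, a change in C_i flips the same bit in P_i only; the keystream is unaffected. Decrypting the received ciphertext:
P[1]: S = E(K, 0b0110) = 0b0100; 0b0110 ⊕ 0b0100 = 0b0010.
P[2]: S = E(K, 0b0100) = 0b0010; 0b1101 ⊕ 0b0010 = 0b1111.
Blocks that differ from the original plaintext: P[2].

P[1] = 0b0010, P[2] = 0b1111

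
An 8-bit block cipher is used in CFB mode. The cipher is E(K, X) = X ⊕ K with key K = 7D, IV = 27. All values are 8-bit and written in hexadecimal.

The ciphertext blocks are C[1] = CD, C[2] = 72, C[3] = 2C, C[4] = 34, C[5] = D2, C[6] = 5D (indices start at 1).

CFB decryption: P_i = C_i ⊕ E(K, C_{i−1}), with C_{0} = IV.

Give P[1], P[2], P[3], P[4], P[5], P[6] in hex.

P[1]: E(K, 27) = 5A; CD ⊕ 5A = 97.
P[2]: E(K, CD) = B0; 72 ⊕ B0 = C2.
P[3]: E(K, 72) = 0F; 2C ⊕ 0F = 23.
P[4]: E(K, 2C) = 51; 34 ⊕ 51 = 65.
P[5]: E(K, 34) = 49; D2 ⊕ 49 = 9B.
P[6]: E(K, D2) = AF; 5D ⊕ AF = F2.

P[1] = 97, P[2] = C2, P[3] = 23, P[4] = 65, P[5] = 9B, P[6] = F2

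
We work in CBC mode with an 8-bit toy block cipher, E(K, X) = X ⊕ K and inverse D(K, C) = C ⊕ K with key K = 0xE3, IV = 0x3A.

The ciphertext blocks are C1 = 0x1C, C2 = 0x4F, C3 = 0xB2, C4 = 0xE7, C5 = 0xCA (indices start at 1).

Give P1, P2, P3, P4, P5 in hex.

CBC decryption: P_i = D(K, C_i) ⊕ C_{i−1}, with C_{0} = IV.
P1: D(K, 0x1C) = 0xFF; 0xFF ⊕ 0x3A = 0xC5.
P2: D(K, 0x4F) = 0xAC; 0xAC ⊕ 0x1C = 0xB0.
P3: D(K, 0xB2) = 0x51; 0x51 ⊕ 0x4F = 0x1E.
P4: D(K, 0xE7) = 0x04; 0x04 ⊕ 0xB2 = 0xB6.
P5: D(K, 0xCA) = 0x29; 0x29 ⊕ 0xE7 = 0xCE.

P1 = 0xC5, P2 = 0xB0, P3 = 0x1E, P4 = 0xB6, P5 = 0xCE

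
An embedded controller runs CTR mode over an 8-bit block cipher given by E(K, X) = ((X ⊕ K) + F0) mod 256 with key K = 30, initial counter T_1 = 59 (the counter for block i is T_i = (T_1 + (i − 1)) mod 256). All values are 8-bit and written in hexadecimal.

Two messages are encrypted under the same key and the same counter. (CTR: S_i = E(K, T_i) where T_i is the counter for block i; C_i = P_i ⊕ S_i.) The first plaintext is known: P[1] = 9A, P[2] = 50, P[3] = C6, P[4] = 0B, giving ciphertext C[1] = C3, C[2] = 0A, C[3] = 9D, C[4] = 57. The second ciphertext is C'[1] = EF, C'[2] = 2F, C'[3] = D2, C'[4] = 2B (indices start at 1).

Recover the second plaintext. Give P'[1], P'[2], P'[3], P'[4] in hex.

In CTR with a reused counter, both messages share the same keystream S_i, so C_i ⊕ C'_i = P_i ⊕ P'_i and thus P'_i = P_i ⊕ C_i ⊕ C'_i.
P'[1]: 9A ⊕ C3 ⊕ EF = B6.
P'[2]: 50 ⊕ 0A ⊕ 2F = 75.
P'[3]: C6 ⊕ 9D ⊕ D2 = 89.
P'[4]: 0B ⊕ 57 ⊕ 2B = 77.

P'[1] = B6, P'[2] = 75, P'[3] = 89, P'[4] = 77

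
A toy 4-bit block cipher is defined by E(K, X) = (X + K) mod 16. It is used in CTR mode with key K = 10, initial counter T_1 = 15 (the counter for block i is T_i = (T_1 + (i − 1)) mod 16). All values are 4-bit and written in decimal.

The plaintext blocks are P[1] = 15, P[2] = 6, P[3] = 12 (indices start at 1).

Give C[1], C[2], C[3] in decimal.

CTR encryption: S_i = E(K, T_i) where T_i is the counter for block i; C_i = P_i ⊕ S_i.
C[1]: T = 15, S = E(K, T) = 9; 15 ⊕ 9 = 6.
C[2]: T = 0, S = E(K, T) = 10; 6 ⊕ 10 = 12.
C[3]: T = 1, S = E(K, T) = 11; 12 ⊕ 11 = 7.

C[1] = 6, C[2] = 12, C[3] = 7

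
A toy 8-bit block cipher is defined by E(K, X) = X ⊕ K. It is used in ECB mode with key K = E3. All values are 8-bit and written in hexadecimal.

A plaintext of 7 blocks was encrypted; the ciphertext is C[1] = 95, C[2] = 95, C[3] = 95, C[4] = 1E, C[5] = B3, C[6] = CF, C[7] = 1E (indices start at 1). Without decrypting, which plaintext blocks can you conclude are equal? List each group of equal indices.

P[1] = P[2] = P[3]; P[4] = P[7]

ECB encrypts each block independently with the same key, so equal ciphertext blocks imply equal plaintext blocks.
C[1] = C[2] = C[3] = 95, so P[1] = P[2] = P[3].
C[4] = C[7] = 1E, so P[4] = P[7].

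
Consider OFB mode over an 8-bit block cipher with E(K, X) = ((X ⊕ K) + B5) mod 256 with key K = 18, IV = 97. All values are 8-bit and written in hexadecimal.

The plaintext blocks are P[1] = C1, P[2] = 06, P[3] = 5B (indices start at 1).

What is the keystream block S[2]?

OFB encryption: S_i = E(K, S_{i−1}) with S_{0} = IV; C_i = P_i ⊕ S_i.
C[1]: S = E(K, 97) = 44; C1 ⊕ 44 = 85.
C[2]: S = E(K, 44) = 11; 06 ⊕ 11 = 17.
So S[2] = 11.

11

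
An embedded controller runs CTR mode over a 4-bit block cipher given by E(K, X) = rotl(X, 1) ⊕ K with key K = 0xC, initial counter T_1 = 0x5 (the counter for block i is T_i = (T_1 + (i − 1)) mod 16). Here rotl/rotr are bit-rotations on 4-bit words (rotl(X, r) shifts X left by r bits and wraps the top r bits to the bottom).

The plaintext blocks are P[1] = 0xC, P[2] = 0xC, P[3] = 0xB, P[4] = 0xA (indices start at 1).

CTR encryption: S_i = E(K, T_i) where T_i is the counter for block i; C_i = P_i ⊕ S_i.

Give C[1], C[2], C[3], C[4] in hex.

C[1]: T = 0x5, S = E(K, T) = 0x6; 0xC ⊕ 0x6 = 0xA.
C[2]: T = 0x6, S = E(K, T) = 0x0; 0xC ⊕ 0x0 = 0xC.
C[3]: T = 0x7, S = E(K, T) = 0x2; 0xB ⊕ 0x2 = 0x9.
C[4]: T = 0x8, S = E(K, T) = 0xD; 0xA ⊕ 0xD = 0x7.

C[1] = 0xA, C[2] = 0xC, C[3] = 0x9, C[4] = 0x7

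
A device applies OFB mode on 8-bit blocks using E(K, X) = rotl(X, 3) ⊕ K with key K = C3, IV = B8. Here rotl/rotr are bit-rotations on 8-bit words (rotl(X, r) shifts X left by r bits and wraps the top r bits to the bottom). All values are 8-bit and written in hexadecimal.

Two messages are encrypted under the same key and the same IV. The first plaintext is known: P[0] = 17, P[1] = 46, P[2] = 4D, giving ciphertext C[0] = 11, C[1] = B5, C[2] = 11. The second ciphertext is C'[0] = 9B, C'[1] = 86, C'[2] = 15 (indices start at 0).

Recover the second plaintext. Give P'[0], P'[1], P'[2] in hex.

P'[0] = 9D, P'[1] = 75, P'[2] = 49

In OFB with a reused IV, both messages share the same keystream S_i, so C_i ⊕ C'_i = P_i ⊕ P'_i and thus P'_i = P_i ⊕ C_i ⊕ C'_i.
P'[0]: 17 ⊕ 11 ⊕ 9B = 9D.
P'[1]: 46 ⊕ B5 ⊕ 86 = 75.
P'[2]: 4D ⊕ 11 ⊕ 15 = 49.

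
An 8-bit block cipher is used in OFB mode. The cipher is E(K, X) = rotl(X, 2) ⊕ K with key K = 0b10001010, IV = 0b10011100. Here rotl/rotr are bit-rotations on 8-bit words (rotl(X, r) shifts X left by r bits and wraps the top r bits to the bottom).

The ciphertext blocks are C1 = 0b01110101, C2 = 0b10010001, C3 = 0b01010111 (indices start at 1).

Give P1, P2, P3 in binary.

P1 = 0b10001101, P2 = 0b11111000, P3 = 0b01111000

OFB decryption: S_i = E(K, S_{i−1}) with S_{0} = IV; P_i = C_i ⊕ S_i.
P1: S = E(K, 0b10011100) = 0b11111000; 0b01110101 ⊕ 0b11111000 = 0b10001101.
P2: S = E(K, 0b11111000) = 0b01101001; 0b10010001 ⊕ 0b01101001 = 0b11111000.
P3: S = E(K, 0b01101001) = 0b00101111; 0b01010111 ⊕ 0b00101111 = 0b01111000.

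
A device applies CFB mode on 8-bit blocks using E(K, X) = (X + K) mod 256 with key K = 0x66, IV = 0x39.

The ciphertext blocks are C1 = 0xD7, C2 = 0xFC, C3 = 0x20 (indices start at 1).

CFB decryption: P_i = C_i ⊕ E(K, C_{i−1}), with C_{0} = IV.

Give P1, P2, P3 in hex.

P1: E(K, 0x39) = 0x9F; 0xD7 ⊕ 0x9F = 0x48.
P2: E(K, 0xD7) = 0x3D; 0xFC ⊕ 0x3D = 0xC1.
P3: E(K, 0xFC) = 0x62; 0x20 ⊕ 0x62 = 0x42.

P1 = 0x48, P2 = 0xC1, P3 = 0x42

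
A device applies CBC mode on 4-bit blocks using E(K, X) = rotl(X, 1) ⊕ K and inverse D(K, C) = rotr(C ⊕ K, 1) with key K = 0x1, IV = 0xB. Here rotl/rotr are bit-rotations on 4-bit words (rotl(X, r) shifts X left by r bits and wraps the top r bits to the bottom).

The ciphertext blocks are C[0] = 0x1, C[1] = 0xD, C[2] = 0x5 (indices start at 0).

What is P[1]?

CBC decryption: P_i = D(K, C_i) ⊕ C_{i−1}, with C_{−1} = IV.
P[1]: D(K, 0xD) = 0x6; 0x6 ⊕ 0x1 = 0x7.

P[1] = 0x7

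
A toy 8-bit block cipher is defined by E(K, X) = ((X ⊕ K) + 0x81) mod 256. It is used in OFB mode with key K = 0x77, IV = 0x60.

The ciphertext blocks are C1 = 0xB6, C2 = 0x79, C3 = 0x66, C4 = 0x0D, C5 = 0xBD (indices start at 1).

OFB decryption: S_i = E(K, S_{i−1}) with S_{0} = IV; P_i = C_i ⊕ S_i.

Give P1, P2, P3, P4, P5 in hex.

P1: S = E(K, 0x60) = 0x98; 0xB6 ⊕ 0x98 = 0x2E.
P2: S = E(K, 0x98) = 0x70; 0x79 ⊕ 0x70 = 0x09.
P3: S = E(K, 0x70) = 0x88; 0x66 ⊕ 0x88 = 0xEE.
P4: S = E(K, 0x88) = 0x80; 0x0D ⊕ 0x80 = 0x8D.
P5: S = E(K, 0x80) = 0x78; 0xBD ⊕ 0x78 = 0xC5.

P1 = 0x2E, P2 = 0x09, P3 = 0xEE, P4 = 0x8D, P5 = 0xC5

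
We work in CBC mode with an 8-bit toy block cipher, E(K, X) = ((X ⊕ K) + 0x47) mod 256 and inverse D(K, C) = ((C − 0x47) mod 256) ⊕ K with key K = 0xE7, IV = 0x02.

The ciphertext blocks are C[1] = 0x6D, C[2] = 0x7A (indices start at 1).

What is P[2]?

P[2] = 0xB9

CBC decryption: P_i = D(K, C_i) ⊕ C_{i−1}, with C_{0} = IV.
P[2]: D(K, 0x7A) = 0xD4; 0xD4 ⊕ 0x6D = 0xB9.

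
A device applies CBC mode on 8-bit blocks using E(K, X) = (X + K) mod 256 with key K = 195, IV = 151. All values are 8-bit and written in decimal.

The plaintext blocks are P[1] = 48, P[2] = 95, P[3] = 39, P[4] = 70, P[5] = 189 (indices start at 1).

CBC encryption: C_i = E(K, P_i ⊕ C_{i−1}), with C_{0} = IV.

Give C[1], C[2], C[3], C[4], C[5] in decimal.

C[1]: P[1] ⊕ 151 = 167; E(K, 167) = 106.
C[2]: P[2] ⊕ 106 = 53; E(K, 53) = 248.
C[3]: P[3] ⊕ 248 = 223; E(K, 223) = 162.
C[4]: P[4] ⊕ 162 = 228; E(K, 228) = 167.
C[5]: P[5] ⊕ 167 = 26; E(K, 26) = 221.

C[1] = 106, C[2] = 248, C[3] = 162, C[4] = 167, C[5] = 221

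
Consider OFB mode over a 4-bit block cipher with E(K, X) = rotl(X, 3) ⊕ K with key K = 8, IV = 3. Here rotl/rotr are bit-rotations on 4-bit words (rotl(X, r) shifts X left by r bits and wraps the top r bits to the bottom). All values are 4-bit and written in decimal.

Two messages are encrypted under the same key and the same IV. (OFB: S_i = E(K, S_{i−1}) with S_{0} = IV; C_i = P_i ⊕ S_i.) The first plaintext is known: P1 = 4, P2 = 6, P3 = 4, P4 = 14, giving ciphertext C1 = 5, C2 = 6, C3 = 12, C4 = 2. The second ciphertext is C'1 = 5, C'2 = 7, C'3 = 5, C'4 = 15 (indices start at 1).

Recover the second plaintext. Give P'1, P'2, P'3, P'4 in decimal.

In OFB with a reused IV, both messages share the same keystream S_i, so C_i ⊕ C'_i = P_i ⊕ P'_i and thus P'_i = P_i ⊕ C_i ⊕ C'_i.
P'1: 4 ⊕ 5 ⊕ 5 = 4.
P'2: 6 ⊕ 6 ⊕ 7 = 7.
P'3: 4 ⊕ 12 ⊕ 5 = 13.
P'4: 14 ⊕ 2 ⊕ 15 = 3.

P'1 = 4, P'2 = 7, P'3 = 13, P'4 = 3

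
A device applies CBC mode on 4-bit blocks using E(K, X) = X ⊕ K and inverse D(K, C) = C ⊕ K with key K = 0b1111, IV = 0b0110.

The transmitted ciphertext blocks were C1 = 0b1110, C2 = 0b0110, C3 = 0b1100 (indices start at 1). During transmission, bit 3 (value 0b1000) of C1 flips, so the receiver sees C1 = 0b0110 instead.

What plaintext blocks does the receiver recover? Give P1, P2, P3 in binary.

P1 = 0b1111, P2 = 0b1111, P3 = 0b0101

CBC decryption: P_i = D(K, C_i) ⊕ C_{i−1}, with C_{0} = IV.
Only C1 changed, to 0b0110. In CBC, a change in C_i garbles P_i and flips the same bit in P_{i+1}. Decrypting the received ciphertext:
P1: D(K, 0b0110) = 0b1001; 0b1001 ⊕ 0b0110 = 0b1111.
P2: D(K, 0b0110) = 0b1001; 0b1001 ⊕ 0b0110 = 0b1111.
P3: D(K, 0b1100) = 0b0011; 0b0011 ⊕ 0b0110 = 0b0101.
Blocks that differ from the original plaintext: P1, P2.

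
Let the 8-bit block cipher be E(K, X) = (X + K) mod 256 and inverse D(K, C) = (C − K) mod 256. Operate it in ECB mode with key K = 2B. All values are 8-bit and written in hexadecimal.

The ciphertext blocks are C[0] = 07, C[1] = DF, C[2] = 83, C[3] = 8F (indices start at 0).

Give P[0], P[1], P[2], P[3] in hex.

P[0] = DC, P[1] = B4, P[2] = 58, P[3] = 64

ECB decryption: P_i = D(K, C_i).
P[0]: D(K, 07) = DC.
P[1]: D(K, DF) = B4.
P[2]: D(K, 83) = 58.
P[3]: D(K, 8F) = 64.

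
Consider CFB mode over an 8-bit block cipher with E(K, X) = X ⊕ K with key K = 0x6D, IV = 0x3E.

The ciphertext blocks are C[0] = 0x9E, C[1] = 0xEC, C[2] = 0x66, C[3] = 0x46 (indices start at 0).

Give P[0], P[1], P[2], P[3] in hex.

CFB decryption: P_i = C_i ⊕ E(K, C_{i−1}), with C_{−1} = IV.
P[0]: E(K, 0x3E) = 0x53; 0x9E ⊕ 0x53 = 0xCD.
P[1]: E(K, 0x9E) = 0xF3; 0xEC ⊕ 0xF3 = 0x1F.
P[2]: E(K, 0xEC) = 0x81; 0x66 ⊕ 0x81 = 0xE7.
P[3]: E(K, 0x66) = 0x0B; 0x46 ⊕ 0x0B = 0x4D.

P[0] = 0xCD, P[1] = 0x1F, P[2] = 0xE7, P[3] = 0x4D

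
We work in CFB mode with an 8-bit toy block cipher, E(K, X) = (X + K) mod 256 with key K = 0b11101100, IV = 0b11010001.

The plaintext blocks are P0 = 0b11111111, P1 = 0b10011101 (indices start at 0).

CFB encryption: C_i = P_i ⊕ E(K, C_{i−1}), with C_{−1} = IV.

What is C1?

C0: E(K, 0b11010001) = 0b10111101; 0b11111111 ⊕ 0b10111101 = 0b01000010.
C1: E(K, 0b01000010) = 0b00101110; 0b10011101 ⊕ 0b00101110 = 0b10110011.

C1 = 0b10110011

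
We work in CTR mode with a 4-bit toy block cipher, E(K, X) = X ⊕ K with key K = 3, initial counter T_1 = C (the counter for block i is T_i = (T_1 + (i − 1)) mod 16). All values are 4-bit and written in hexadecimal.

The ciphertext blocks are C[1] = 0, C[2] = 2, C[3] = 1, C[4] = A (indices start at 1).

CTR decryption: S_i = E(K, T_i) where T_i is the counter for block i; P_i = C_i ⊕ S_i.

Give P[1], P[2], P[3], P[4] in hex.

P[1]: T = C, S = E(K, T) = F; 0 ⊕ F = F.
P[2]: T = D, S = E(K, T) = E; 2 ⊕ E = C.
P[3]: T = E, S = E(K, T) = D; 1 ⊕ D = C.
P[4]: T = F, S = E(K, T) = C; A ⊕ C = 6.

P[1] = F, P[2] = C, P[3] = C, P[4] = 6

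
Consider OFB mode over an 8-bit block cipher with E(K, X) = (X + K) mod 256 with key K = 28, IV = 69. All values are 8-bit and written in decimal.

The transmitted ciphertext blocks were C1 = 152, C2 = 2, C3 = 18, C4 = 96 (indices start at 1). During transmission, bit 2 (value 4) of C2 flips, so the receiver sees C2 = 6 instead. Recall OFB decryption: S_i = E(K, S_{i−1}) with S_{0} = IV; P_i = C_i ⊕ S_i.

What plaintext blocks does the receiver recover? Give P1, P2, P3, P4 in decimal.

P1 = 249, P2 = 123, P3 = 139, P4 = 213

Only C2 changed, to 6. In OFB, a change in C_i flips the same bit in P_i only; the keystream is unaffected. Decrypting the received ciphertext:
P1: S = E(K, 69) = 97; 152 ⊕ 97 = 249.
P2: S = E(K, 97) = 125; 6 ⊕ 125 = 123.
P3: S = E(K, 125) = 153; 18 ⊕ 153 = 139.
P4: S = E(K, 153) = 181; 96 ⊕ 181 = 213.
Blocks that differ from the original plaintext: P2.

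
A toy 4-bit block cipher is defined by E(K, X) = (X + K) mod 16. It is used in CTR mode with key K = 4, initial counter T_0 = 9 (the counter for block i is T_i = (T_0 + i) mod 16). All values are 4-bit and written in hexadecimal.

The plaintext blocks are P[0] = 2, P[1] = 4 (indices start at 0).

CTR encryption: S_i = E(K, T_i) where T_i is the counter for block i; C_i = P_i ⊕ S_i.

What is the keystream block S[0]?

C[0]: T = 9, S = E(K, T) = D; 2 ⊕ D = F.
So S[0] = D.

D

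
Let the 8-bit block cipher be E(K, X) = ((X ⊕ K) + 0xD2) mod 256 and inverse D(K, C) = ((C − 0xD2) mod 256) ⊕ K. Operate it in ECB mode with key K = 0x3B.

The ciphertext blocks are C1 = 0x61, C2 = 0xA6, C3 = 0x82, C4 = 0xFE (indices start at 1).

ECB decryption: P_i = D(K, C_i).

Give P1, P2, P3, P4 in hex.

P1: D(K, 0x61) = 0xB4.
P2: D(K, 0xA6) = 0xEF.
P3: D(K, 0x82) = 0x8B.
P4: D(K, 0xFE) = 0x17.

P1 = 0xB4, P2 = 0xEF, P3 = 0x8B, P4 = 0x17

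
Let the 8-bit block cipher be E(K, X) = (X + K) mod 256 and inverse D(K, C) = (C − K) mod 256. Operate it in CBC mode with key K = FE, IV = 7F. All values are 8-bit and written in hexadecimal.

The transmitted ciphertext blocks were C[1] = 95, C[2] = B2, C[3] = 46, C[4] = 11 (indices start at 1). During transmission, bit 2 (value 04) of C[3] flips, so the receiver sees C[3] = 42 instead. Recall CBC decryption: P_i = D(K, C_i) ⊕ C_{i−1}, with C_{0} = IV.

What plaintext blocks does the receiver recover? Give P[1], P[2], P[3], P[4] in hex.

Only C[3] changed, to 42. In CBC, a change in C_i garbles P_i and flips the same bit in P_{i+1}. Decrypting the received ciphertext:
P[1]: D(K, 95) = 97; 97 ⊕ 7F = E8.
P[2]: D(K, B2) = B4; B4 ⊕ 95 = 21.
P[3]: D(K, 42) = 44; 44 ⊕ B2 = F6.
P[4]: D(K, 11) = 13; 13 ⊕ 42 = 51.
Blocks that differ from the original plaintext: P[3], P[4].

P[1] = E8, P[2] = 21, P[3] = F6, P[4] = 51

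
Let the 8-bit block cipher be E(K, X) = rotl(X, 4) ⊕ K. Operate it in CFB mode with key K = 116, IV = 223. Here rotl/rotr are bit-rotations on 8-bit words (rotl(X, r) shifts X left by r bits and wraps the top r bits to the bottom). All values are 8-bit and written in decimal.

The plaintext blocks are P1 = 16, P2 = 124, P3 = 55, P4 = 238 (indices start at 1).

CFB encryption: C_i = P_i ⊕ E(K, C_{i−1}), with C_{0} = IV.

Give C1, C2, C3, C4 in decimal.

C1: E(K, 223) = 137; 16 ⊕ 137 = 153.
C2: E(K, 153) = 237; 124 ⊕ 237 = 145.
C3: E(K, 145) = 109; 55 ⊕ 109 = 90.
C4: E(K, 90) = 209; 238 ⊕ 209 = 63.

C1 = 153, C2 = 145, C3 = 90, C4 = 63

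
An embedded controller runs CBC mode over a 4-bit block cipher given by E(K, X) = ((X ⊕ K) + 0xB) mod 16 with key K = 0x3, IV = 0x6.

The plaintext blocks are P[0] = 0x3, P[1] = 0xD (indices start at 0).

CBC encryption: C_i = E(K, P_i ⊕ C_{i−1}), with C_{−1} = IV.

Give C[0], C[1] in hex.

C[0] = 0x1, C[1] = 0xA

C[0]: P[0] ⊕ 0x6 = 0x5; E(K, 0x5) = 0x1.
C[1]: P[1] ⊕ 0x1 = 0xC; E(K, 0xC) = 0xA.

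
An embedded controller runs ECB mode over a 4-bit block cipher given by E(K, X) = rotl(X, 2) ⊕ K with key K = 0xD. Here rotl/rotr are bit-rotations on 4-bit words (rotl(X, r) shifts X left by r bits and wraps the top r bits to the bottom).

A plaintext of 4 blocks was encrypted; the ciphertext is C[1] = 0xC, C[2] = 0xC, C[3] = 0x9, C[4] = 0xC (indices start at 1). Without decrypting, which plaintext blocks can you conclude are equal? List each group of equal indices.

ECB encrypts each block independently with the same key, so equal ciphertext blocks imply equal plaintext blocks.
C[1] = C[2] = C[4] = 0xC, so P[1] = P[2] = P[4].

P[1] = P[2] = P[4]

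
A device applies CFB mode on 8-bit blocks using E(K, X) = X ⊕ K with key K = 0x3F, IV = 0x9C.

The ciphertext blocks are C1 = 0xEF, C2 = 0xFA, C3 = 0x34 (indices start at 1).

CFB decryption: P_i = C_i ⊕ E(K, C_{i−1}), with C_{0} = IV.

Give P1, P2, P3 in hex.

P1 = 0x4C, P2 = 0x2A, P3 = 0xF1

P1: E(K, 0x9C) = 0xA3; 0xEF ⊕ 0xA3 = 0x4C.
P2: E(K, 0xEF) = 0xD0; 0xFA ⊕ 0xD0 = 0x2A.
P3: E(K, 0xFA) = 0xC5; 0x34 ⊕ 0xC5 = 0xF1.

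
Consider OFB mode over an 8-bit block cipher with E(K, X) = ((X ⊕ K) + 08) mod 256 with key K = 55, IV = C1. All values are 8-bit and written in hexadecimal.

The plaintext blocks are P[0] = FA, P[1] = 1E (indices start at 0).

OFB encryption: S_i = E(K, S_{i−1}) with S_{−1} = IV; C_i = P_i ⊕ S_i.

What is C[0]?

C[0]: S = E(K, C1) = 9C; FA ⊕ 9C = 66.

C[0] = 66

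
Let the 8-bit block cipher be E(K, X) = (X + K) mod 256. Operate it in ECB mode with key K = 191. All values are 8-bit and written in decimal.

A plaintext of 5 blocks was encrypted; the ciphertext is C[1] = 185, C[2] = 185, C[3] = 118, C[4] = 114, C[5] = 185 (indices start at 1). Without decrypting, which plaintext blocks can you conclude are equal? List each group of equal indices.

P[1] = P[2] = P[5]

ECB encrypts each block independently with the same key, so equal ciphertext blocks imply equal plaintext blocks.
C[1] = C[2] = C[5] = 185, so P[1] = P[2] = P[5].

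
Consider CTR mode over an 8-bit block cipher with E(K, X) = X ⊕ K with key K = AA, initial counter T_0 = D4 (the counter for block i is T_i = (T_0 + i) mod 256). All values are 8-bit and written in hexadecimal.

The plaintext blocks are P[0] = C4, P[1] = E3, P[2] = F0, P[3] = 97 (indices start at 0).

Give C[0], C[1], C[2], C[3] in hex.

C[0] = BA, C[1] = 9C, C[2] = 8C, C[3] = EA

CTR encryption: S_i = E(K, T_i) where T_i is the counter for block i; C_i = P_i ⊕ S_i.
C[0]: T = D4, S = E(K, T) = 7E; C4 ⊕ 7E = BA.
C[1]: T = D5, S = E(K, T) = 7F; E3 ⊕ 7F = 9C.
C[2]: T = D6, S = E(K, T) = 7C; F0 ⊕ 7C = 8C.
C[3]: T = D7, S = E(K, T) = 7D; 97 ⊕ 7D = EA.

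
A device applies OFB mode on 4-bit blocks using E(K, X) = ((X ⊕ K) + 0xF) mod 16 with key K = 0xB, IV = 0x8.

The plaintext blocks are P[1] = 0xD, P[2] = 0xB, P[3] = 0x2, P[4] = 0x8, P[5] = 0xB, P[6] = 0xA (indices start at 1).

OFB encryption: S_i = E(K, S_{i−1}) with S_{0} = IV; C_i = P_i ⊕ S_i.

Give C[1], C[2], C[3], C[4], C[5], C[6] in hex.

C[1] = 0xF, C[2] = 0x3, C[3] = 0x0, C[4] = 0x0, C[5] = 0x9, C[6] = 0x2

C[1]: S = E(K, 0x8) = 0x2; 0xD ⊕ 0x2 = 0xF.
C[2]: S = E(K, 0x2) = 0x8; 0xB ⊕ 0x8 = 0x3.
C[3]: S = E(K, 0x8) = 0x2; 0x2 ⊕ 0x2 = 0x0.
C[4]: S = E(K, 0x2) = 0x8; 0x8 ⊕ 0x8 = 0x0.
C[5]: S = E(K, 0x8) = 0x2; 0xB ⊕ 0x2 = 0x9.
C[6]: S = E(K, 0x2) = 0x8; 0xA ⊕ 0x8 = 0x2.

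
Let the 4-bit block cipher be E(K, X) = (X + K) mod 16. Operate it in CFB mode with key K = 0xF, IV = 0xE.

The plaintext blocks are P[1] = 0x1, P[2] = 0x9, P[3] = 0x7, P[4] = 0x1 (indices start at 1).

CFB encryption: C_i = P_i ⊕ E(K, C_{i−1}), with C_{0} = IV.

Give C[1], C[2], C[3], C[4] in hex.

C[1]: E(K, 0xE) = 0xD; 0x1 ⊕ 0xD = 0xC.
C[2]: E(K, 0xC) = 0xB; 0x9 ⊕ 0xB = 0x2.
C[3]: E(K, 0x2) = 0x1; 0x7 ⊕ 0x1 = 0x6.
C[4]: E(K, 0x6) = 0x5; 0x1 ⊕ 0x5 = 0x4.

C[1] = 0xC, C[2] = 0x2, C[3] = 0x6, C[4] = 0x4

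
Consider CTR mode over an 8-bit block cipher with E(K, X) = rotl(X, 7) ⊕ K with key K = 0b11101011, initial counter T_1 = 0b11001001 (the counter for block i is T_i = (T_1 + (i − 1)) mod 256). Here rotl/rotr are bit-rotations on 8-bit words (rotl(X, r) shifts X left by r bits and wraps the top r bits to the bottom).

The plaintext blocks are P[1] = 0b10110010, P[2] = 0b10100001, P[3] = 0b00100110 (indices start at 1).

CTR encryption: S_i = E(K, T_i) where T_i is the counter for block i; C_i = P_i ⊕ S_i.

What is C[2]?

C[2] = 0b00101111

C[1]: T = 0b11001001, S = E(K, T) = 0b00001111; 0b10110010 ⊕ 0b00001111 = 0b10111101.
C[2]: T = 0b11001010, S = E(K, T) = 0b10001110; 0b10100001 ⊕ 0b10001110 = 0b00101111.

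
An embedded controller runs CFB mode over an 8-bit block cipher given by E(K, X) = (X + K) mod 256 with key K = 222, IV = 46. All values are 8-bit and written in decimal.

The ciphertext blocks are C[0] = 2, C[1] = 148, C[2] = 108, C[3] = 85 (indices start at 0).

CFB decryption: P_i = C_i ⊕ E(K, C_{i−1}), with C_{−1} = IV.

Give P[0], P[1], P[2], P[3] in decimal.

P[0] = 14, P[1] = 116, P[2] = 30, P[3] = 31

P[0]: E(K, 46) = 12; 2 ⊕ 12 = 14.
P[1]: E(K, 2) = 224; 148 ⊕ 224 = 116.
P[2]: E(K, 148) = 114; 108 ⊕ 114 = 30.
P[3]: E(K, 108) = 74; 85 ⊕ 74 = 31.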